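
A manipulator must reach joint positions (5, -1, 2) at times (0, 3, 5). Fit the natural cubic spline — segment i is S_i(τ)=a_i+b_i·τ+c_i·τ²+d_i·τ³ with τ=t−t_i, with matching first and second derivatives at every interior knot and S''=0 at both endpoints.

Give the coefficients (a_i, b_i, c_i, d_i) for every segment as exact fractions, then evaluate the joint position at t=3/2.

  seg 0: a=5 b=-61/20 c=0 d=7/60
  seg 1: a=-1 b=1/10 c=21/20 d=-7/40
S(3/2) = 131/160

Δ: Δ0=-2, Δ1=3/2
row 1: diag=10, rhs=21; c'=1/5, d'=21/10
back: M1=21/10
M: M0=0, M1=21/10, M2=0
seg 0: a=5, c=M0/2=0, d=(M1−M0)/(6·3)=7/60, b=Δ0−h0·(2M0+M1)/6=-61/20
seg 1: a=-1, c=M1/2=21/20, d=(M2−M1)/(6·2)=-7/40, b=Δ1−h1·(2M1+M2)/6=1/10
t_q=3/2 → seg 0, τ=3/2; S=5+-61/20·τ+0·τ²+7/60·τ³=131/160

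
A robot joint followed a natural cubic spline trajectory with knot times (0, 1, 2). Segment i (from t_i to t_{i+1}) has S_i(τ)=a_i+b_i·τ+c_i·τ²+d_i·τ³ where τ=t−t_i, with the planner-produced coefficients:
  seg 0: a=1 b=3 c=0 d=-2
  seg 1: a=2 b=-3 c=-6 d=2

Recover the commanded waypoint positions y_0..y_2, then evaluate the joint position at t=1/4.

y_0 = S_0(0) = a_0 = 1
y_1 = S_1(0) = a_1 = 2
y_2 = S_1(1) = -5
t_q=1/4 is in segment 0 (τ=1/4); S_0(τ)=55/32

y_0=1 y_1=2 y_2=-5
S(1/4) = 55/32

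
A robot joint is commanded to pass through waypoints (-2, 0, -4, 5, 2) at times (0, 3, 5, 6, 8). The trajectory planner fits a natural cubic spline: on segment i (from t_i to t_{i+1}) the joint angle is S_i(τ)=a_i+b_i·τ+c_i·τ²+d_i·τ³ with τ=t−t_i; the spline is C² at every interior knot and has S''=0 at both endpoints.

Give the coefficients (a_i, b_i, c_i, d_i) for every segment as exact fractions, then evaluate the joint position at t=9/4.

  seg 0: a=-2 b=2869/978 c=0 d=-739/2934
  seg 1: a=0 b=-1891/489 c=-739/326 d=1565/978
  seg 2: a=-4 b=3065/489 c=2391/326 d=-4501/978
  seg 3: a=5 b=6973/978 c=-1055/163 d=1055/978
S(9/4) = 36125/20864

Δ: Δ0=2/3, Δ1=-2, Δ2=9, Δ3=-3/2
row 1: diag=10, rhs=-16; c'=1/5, d'=-8/5
row 2: denom=6−2·1/5=28/5; d'=(66−2·-8/5)/(28/5)=173/14
row 3: denom=6−1·5/28=163/28; d'=(-63−1·173/14)/(163/28)=-2110/163
back: M3=-2110/163
back: M2=173/14−5/28·-2110/163=2391/163
back: M1=-8/5−1/5·2391/163=-739/163
M: M0=0, M1=-739/163, M2=2391/163, M3=-2110/163, M4=0
seg 0: a=-2, c=M0/2=0, d=(M1−M0)/(6·3)=-739/2934, b=Δ0−h0·(2M0+M1)/6=2869/978
seg 1: a=0, c=M1/2=-739/326, d=(M2−M1)/(6·2)=1565/978, b=Δ1−h1·(2M1+M2)/6=-1891/489
seg 2: a=-4, c=M2/2=2391/326, d=(M3−M2)/(6·1)=-4501/978, b=Δ2−h2·(2M2+M3)/6=3065/489
seg 3: a=5, c=M3/2=-1055/163, d=(M4−M3)/(6·2)=1055/978, b=Δ3−h3·(2M3+M4)/6=6973/978
t_q=9/4 → seg 0, τ=9/4; S=-2+2869/978·τ+0·τ²+-739/2934·τ³=36125/20864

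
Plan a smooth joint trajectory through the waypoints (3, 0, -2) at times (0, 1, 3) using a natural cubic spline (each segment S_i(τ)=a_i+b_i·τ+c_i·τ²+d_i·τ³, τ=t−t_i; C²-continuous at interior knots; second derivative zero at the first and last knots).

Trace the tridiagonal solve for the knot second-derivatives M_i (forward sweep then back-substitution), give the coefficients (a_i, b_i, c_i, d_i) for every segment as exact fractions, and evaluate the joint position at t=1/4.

  seg 0: a=3 b=-10/3 c=0 d=1/3
  seg 1: a=0 b=-7/3 c=1 d=-1/6
S(1/4) = 139/64

Δ: Δ0=-3, Δ1=-1
row 1: diag=6, rhs=12; c'=1/3, d'=2
back: M1=2
M: M0=0, M1=2, M2=0
seg 0: a=3, c=M0/2=0, d=(M1−M0)/(6·1)=1/3, b=Δ0−h0·(2M0+M1)/6=-10/3
seg 1: a=0, c=M1/2=1, d=(M2−M1)/(6·2)=-1/6, b=Δ1−h1·(2M1+M2)/6=-7/3
t_q=1/4 → seg 0, τ=1/4; S=3+-10/3·τ+0·τ²+1/3·τ³=139/64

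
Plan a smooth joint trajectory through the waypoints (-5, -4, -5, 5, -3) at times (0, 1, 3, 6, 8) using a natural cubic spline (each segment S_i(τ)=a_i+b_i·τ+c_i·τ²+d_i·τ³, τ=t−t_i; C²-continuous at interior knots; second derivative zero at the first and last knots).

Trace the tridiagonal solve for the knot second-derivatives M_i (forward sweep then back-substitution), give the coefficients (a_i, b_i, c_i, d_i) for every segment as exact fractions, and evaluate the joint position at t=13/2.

  seg 0: a=-5 b=4579/3036 c=0 d=-1543/3036
  seg 1: a=-4 b=-25/1518 c=-1543/1012 d=3895/6072
  seg 2: a=-5 b=1201/759 c=588/253 d=-1321/2277
  seg 3: a=5 b=-104/759 c=-733/253 d=733/1518
S(13/2) = 17275/4048

Δ: Δ0=1, Δ1=-1/2, Δ2=10/3, Δ3=-4
row 1: diag=6, rhs=-9; c'=1/3, d'=-3/2
row 2: denom=10−2·1/3=28/3; d'=(23−2·-3/2)/(28/3)=39/14
row 3: denom=10−3·9/28=253/28; d'=(-44−3·39/14)/(253/28)=-1466/253
back: M3=-1466/253
back: M2=39/14−9/28·-1466/253=1176/253
back: M1=-3/2−1/3·1176/253=-1543/506
M: M0=0, M1=-1543/506, M2=1176/253, M3=-1466/253, M4=0
seg 0: a=-5, c=M0/2=0, d=(M1−M0)/(6·1)=-1543/3036, b=Δ0−h0·(2M0+M1)/6=4579/3036
seg 1: a=-4, c=M1/2=-1543/1012, d=(M2−M1)/(6·2)=3895/6072, b=Δ1−h1·(2M1+M2)/6=-25/1518
seg 2: a=-5, c=M2/2=588/253, d=(M3−M2)/(6·3)=-1321/2277, b=Δ2−h2·(2M2+M3)/6=1201/759
seg 3: a=5, c=M3/2=-733/253, d=(M4−M3)/(6·2)=733/1518, b=Δ3−h3·(2M3+M4)/6=-104/759
t_q=13/2 → seg 3, τ=1/2; S=5+-104/759·τ+-733/253·τ²+733/1518·τ³=17275/4048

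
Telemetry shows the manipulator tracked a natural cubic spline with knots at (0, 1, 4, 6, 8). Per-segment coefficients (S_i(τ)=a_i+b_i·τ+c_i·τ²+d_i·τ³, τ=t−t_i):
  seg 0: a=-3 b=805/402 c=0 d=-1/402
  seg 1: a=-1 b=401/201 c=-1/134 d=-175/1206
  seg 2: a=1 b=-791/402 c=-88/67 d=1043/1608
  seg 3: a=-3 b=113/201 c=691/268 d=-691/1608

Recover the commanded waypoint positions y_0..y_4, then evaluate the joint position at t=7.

y_0=-3 y_1=-1 y_2=1 y_3=-3 y_4=5
S(7) = -155/536

y_0 = S_0(0) = a_0 = -3
y_1 = S_1(0) = a_1 = -1
y_2 = S_2(0) = a_2 = 1
y_3 = S_3(0) = a_3 = -3
y_4 = S_3(2) = 5
t_q=7 is in segment 3 (τ=1); S_3(τ)=-155/536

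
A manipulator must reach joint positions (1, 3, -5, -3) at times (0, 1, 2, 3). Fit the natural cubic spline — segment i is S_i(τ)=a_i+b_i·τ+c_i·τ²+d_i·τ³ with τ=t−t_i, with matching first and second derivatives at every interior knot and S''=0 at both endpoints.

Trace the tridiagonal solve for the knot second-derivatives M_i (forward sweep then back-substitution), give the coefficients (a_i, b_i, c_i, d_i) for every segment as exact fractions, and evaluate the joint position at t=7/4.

  seg 0: a=1 b=16/3 c=0 d=-10/3
  seg 1: a=3 b=-14/3 c=-10 d=20/3
  seg 2: a=-5 b=-14/3 c=10 d=-10/3
S(7/4) = -53/16

Δ: Δ0=2, Δ1=-8, Δ2=2
row 1: diag=4, rhs=-60; c'=1/4, d'=-15
row 2: denom=4−1·1/4=15/4; d'=(60−1·-15)/(15/4)=20
back: M2=20
back: M1=-15−1/4·20=-20
M: M0=0, M1=-20, M2=20, M3=0
seg 0: a=1, c=M0/2=0, d=(M1−M0)/(6·1)=-10/3, b=Δ0−h0·(2M0+M1)/6=16/3
seg 1: a=3, c=M1/2=-10, d=(M2−M1)/(6·1)=20/3, b=Δ1−h1·(2M1+M2)/6=-14/3
seg 2: a=-5, c=M2/2=10, d=(M3−M2)/(6·1)=-10/3, b=Δ2−h2·(2M2+M3)/6=-14/3
t_q=7/4 → seg 1, τ=3/4; S=3+-14/3·τ+-10·τ²+20/3·τ³=-53/16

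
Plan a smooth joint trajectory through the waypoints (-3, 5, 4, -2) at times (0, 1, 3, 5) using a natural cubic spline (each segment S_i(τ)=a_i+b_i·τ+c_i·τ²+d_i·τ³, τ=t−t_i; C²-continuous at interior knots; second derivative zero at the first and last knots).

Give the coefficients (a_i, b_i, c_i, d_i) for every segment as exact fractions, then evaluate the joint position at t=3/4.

  seg 0: a=-3 b=415/44 c=0 d=-63/44
  seg 1: a=5 b=113/22 c=-189/44 d=65/88
  seg 2: a=4 b=-35/11 c=3/22 d=-1/44
S(3/4) = 9771/2816

Δ: Δ0=8, Δ1=-1/2, Δ2=-3
row 1: diag=6, rhs=-51; c'=1/3, d'=-17/2
row 2: denom=8−2·1/3=22/3; d'=(-15−2·-17/2)/(22/3)=3/11
back: M2=3/11
back: M1=-17/2−1/3·3/11=-189/22
M: M0=0, M1=-189/22, M2=3/11, M3=0
seg 0: a=-3, c=M0/2=0, d=(M1−M0)/(6·1)=-63/44, b=Δ0−h0·(2M0+M1)/6=415/44
seg 1: a=5, c=M1/2=-189/44, d=(M2−M1)/(6·2)=65/88, b=Δ1−h1·(2M1+M2)/6=113/22
seg 2: a=4, c=M2/2=3/22, d=(M3−M2)/(6·2)=-1/44, b=Δ2−h2·(2M2+M3)/6=-35/11
t_q=3/4 → seg 0, τ=3/4; S=-3+415/44·τ+0·τ²+-63/44·τ³=9771/2816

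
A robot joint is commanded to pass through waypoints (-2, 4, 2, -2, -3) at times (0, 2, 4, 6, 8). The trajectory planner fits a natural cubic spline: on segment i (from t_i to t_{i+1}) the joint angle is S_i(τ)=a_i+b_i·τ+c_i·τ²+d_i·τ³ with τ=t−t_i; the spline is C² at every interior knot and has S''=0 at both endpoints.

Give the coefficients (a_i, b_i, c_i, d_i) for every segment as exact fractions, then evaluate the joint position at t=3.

  seg 0: a=-2 b=445/112 c=0 d=-109/448
  seg 1: a=4 b=59/56 c=-327/224 d=97/448
  seg 2: a=2 b=-35/16 c=-9/56 d=57/448
  seg 3: a=-2 b=-73/56 c=135/224 d=-45/448
S(3) = 1707/448

Δ: Δ0=3, Δ1=-1, Δ2=-2, Δ3=-1/2
row 1: diag=8, rhs=-24; c'=1/4, d'=-3
row 2: denom=8−2·1/4=15/2; d'=(-6−2·-3)/(15/2)=0
row 3: denom=8−2·4/15=112/15; d'=(9−2·0)/(112/15)=135/112
back: M3=135/112
back: M2=0−4/15·135/112=-9/28
back: M1=-3−1/4·-9/28=-327/112
M: M0=0, M1=-327/112, M2=-9/28, M3=135/112, M4=0
seg 0: a=-2, c=M0/2=0, d=(M1−M0)/(6·2)=-109/448, b=Δ0−h0·(2M0+M1)/6=445/112
seg 1: a=4, c=M1/2=-327/224, d=(M2−M1)/(6·2)=97/448, b=Δ1−h1·(2M1+M2)/6=59/56
seg 2: a=2, c=M2/2=-9/56, d=(M3−M2)/(6·2)=57/448, b=Δ2−h2·(2M2+M3)/6=-35/16
seg 3: a=-2, c=M3/2=135/224, d=(M4−M3)/(6·2)=-45/448, b=Δ3−h3·(2M3+M4)/6=-73/56
t_q=3 → seg 1, τ=1; S=4+59/56·τ+-327/224·τ²+97/448·τ³=1707/448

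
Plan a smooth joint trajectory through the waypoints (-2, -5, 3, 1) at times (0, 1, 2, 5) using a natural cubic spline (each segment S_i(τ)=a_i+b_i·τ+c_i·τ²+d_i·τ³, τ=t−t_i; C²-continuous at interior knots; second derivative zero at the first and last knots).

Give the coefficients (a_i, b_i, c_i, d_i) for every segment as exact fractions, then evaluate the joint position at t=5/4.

Δ: Δ0=-3, Δ1=8, Δ2=-2/3
row 1: diag=4, rhs=66; c'=1/4, d'=33/2
row 2: denom=8−1·1/4=31/4; d'=(-52−1·33/2)/(31/4)=-274/31
back: M2=-274/31
back: M1=33/2−1/4·-274/31=580/31
M: M0=0, M1=580/31, M2=-274/31, M3=0
seg 0: a=-2, c=M0/2=0, d=(M1−M0)/(6·1)=290/93, b=Δ0−h0·(2M0+M1)/6=-569/93
seg 1: a=-5, c=M1/2=290/31, d=(M2−M1)/(6·1)=-427/93, b=Δ1−h1·(2M1+M2)/6=301/93
seg 2: a=3, c=M2/2=-137/31, d=(M3−M2)/(6·3)=137/279, b=Δ2−h2·(2M2+M3)/6=760/93
t_q=5/4 → seg 1, τ=1/4; S=-5+301/93·τ+290/31·τ²+-427/93·τ³=-7297/1984

  seg 0: a=-2 b=-569/93 c=0 d=290/93
  seg 1: a=-5 b=301/93 c=290/31 d=-427/93
  seg 2: a=3 b=760/93 c=-137/31 d=137/279
S(5/4) = -7297/1984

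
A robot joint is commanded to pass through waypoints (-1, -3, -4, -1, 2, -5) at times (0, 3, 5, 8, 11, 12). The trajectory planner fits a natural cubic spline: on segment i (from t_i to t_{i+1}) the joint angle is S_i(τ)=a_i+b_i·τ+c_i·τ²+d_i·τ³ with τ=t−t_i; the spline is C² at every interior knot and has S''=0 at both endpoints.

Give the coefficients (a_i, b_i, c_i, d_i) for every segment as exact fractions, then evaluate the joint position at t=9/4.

  seg 0: a=-1 b=-107/159 c=0 d=1/1431
  seg 1: a=-3 b=-104/159 c=1/159 d=15/424
  seg 2: a=-4 b=-65/318 c=139/636 d=349/5724
  seg 3: a=-1 b=1751/636 c=122/159 d=-2579/5724
  seg 4: a=2 b=-1529/318 c=-697/212 d=697/636
S(9/4) = -8501/3392

Δ: Δ0=-2/3, Δ1=-1/2, Δ2=1, Δ3=1, Δ4=-7
row 1: diag=10, rhs=1; c'=1/5, d'=1/10
row 2: denom=10−2·1/5=48/5; d'=(9−2·1/10)/(48/5)=11/12
row 3: denom=12−3·5/16=177/16; d'=(0−3·11/12)/(177/16)=-44/177
row 4: denom=8−3·16/59=424/59; d'=(-48−3·-44/177)/(424/59)=-697/106
back: M4=-697/106
back: M3=-44/177−16/59·-697/106=244/159
back: M2=11/12−5/16·244/159=139/318
back: M1=1/10−1/5·139/318=2/159
M: M0=0, M1=2/159, M2=139/318, M3=244/159, M4=-697/106, M5=0
seg 0: a=-1, c=M0/2=0, d=(M1−M0)/(6·3)=1/1431, b=Δ0−h0·(2M0+M1)/6=-107/159
seg 1: a=-3, c=M1/2=1/159, d=(M2−M1)/(6·2)=15/424, b=Δ1−h1·(2M1+M2)/6=-104/159
seg 2: a=-4, c=M2/2=139/636, d=(M3−M2)/(6·3)=349/5724, b=Δ2−h2·(2M2+M3)/6=-65/318
seg 3: a=-1, c=M3/2=122/159, d=(M4−M3)/(6·3)=-2579/5724, b=Δ3−h3·(2M3+M4)/6=1751/636
seg 4: a=2, c=M4/2=-697/212, d=(M5−M4)/(6·1)=697/636, b=Δ4−h4·(2M4+M5)/6=-1529/318
t_q=9/4 → seg 0, τ=9/4; S=-1+-107/159·τ+0·τ²+1/1431·τ³=-8501/3392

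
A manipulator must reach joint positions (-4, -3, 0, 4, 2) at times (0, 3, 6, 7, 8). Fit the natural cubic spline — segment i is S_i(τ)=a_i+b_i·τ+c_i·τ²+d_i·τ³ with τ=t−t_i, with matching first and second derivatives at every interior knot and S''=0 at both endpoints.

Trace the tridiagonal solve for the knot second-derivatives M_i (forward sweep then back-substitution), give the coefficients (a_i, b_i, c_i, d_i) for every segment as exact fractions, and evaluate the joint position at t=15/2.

Δ: Δ0=1/3, Δ1=1, Δ2=4, Δ3=-2
row 1: diag=12, rhs=4; c'=1/4, d'=1/3
row 2: denom=8−3·1/4=29/4; d'=(18−3·1/3)/(29/4)=68/29
row 3: denom=4−1·4/29=112/29; d'=(-36−1·68/29)/(112/29)=-139/14
back: M3=-139/14
back: M2=68/29−4/29·-139/14=26/7
back: M1=1/3−1/4·26/7=-25/42
M: M0=0, M1=-25/42, M2=26/7, M3=-139/14, M4=0
seg 0: a=-4, c=M0/2=0, d=(M1−M0)/(6·3)=-25/756, b=Δ0−h0·(2M0+M1)/6=53/84
seg 1: a=-3, c=M1/2=-25/84, d=(M2−M1)/(6·3)=181/756, b=Δ1−h1·(2M1+M2)/6=-11/42
seg 2: a=0, c=M2/2=13/7, d=(M3−M2)/(6·1)=-191/84, b=Δ2−h2·(2M2+M3)/6=53/12
seg 3: a=4, c=M3/2=-139/28, d=(M4−M3)/(6·1)=139/84, b=Δ3−h3·(2M3+M4)/6=55/42
t_q=15/2 → seg 3, τ=1/2; S=4+55/42·τ+-139/28·τ²+139/84·τ³=811/224

  seg 0: a=-4 b=53/84 c=0 d=-25/756
  seg 1: a=-3 b=-11/42 c=-25/84 d=181/756
  seg 2: a=0 b=53/12 c=13/7 d=-191/84
  seg 3: a=4 b=55/42 c=-139/28 d=139/84
S(15/2) = 811/224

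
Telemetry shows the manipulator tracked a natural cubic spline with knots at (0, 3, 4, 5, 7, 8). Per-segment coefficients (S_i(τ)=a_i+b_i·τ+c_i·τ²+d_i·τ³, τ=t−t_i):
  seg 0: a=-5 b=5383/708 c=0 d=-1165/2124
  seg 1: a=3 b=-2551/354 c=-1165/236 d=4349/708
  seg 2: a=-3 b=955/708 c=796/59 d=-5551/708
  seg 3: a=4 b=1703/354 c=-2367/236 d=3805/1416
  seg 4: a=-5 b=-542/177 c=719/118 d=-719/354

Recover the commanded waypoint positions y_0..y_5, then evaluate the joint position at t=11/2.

y_0 = S_0(0) = a_0 = -5
y_1 = S_1(0) = a_1 = 3
y_2 = S_2(0) = a_2 = -3
y_3 = S_3(0) = a_3 = 4
y_4 = S_4(0) = a_4 = -5
y_5 = S_4(1) = -4
t_q=11/2 is in segment 3 (τ=1/2); S_3(τ)=15987/3776

y_0=-5 y_1=3 y_2=-3 y_3=4 y_4=-5 y_5=-4
S(11/2) = 15987/3776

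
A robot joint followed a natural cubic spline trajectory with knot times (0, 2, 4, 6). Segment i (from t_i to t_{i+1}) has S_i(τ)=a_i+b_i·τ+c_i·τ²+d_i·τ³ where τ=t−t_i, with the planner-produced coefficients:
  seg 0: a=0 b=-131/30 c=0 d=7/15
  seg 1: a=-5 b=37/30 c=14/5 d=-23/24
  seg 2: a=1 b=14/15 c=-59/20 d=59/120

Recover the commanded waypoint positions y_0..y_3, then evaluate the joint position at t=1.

y_0=0 y_1=-5 y_2=1 y_3=-5
S(1) = -39/10

y_0 = S_0(0) = a_0 = 0
y_1 = S_1(0) = a_1 = -5
y_2 = S_2(0) = a_2 = 1
y_3 = S_2(2) = -5
t_q=1 is in segment 0 (τ=1); S_0(τ)=-39/10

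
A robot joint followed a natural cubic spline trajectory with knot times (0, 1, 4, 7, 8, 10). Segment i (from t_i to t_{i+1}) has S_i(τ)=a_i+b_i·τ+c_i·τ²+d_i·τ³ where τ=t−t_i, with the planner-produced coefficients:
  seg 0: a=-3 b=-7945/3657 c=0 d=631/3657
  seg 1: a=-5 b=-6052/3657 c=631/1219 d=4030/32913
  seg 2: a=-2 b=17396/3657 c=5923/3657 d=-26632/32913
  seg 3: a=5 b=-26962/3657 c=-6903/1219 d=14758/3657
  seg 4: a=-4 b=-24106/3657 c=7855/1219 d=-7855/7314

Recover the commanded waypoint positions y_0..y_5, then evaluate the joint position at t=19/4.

y_0 = S_0(0) = a_0 = -3
y_1 = S_1(0) = a_1 = -5
y_2 = S_2(0) = a_2 = -2
y_3 = S_3(0) = a_3 = 5
y_4 = S_4(0) = a_4 = -4
y_5 = S_4(2) = 0
t_q=19/4 is in segment 2 (τ=3/4); S_2(τ)=41687/19504

y_0=-3 y_1=-5 y_2=-2 y_3=5 y_4=-4 y_5=0
S(19/4) = 41687/19504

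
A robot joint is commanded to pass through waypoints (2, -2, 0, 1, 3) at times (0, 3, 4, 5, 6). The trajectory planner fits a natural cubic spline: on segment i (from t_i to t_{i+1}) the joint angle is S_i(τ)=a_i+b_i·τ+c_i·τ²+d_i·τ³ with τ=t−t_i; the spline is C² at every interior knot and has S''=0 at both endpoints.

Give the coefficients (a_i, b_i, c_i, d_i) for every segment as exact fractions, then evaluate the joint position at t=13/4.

Δ: Δ0=-4/3, Δ1=2, Δ2=1, Δ3=2
row 1: diag=8, rhs=20; c'=1/8, d'=5/2
row 2: denom=4−1·1/8=31/8; d'=(-6−1·5/2)/(31/8)=-68/31
row 3: denom=4−1·8/31=116/31; d'=(6−1·-68/31)/(116/31)=127/58
back: M3=127/58
back: M2=-68/31−8/31·127/58=-80/29
back: M1=5/2−1/8·-80/29=165/58
M: M0=0, M1=165/58, M2=-80/29, M3=127/58, M4=0
seg 0: a=2, c=M0/2=0, d=(M1−M0)/(6·3)=55/348, b=Δ0−h0·(2M0+M1)/6=-959/348
seg 1: a=-2, c=M1/2=165/116, d=(M2−M1)/(6·1)=-325/348, b=Δ1−h1·(2M1+M2)/6=263/174
seg 2: a=0, c=M2/2=-40/29, d=(M3−M2)/(6·1)=287/348, b=Δ2−h2·(2M2+M3)/6=541/348
seg 3: a=1, c=M3/2=127/116, d=(M4−M3)/(6·1)=-127/348, b=Δ3−h3·(2M3+M4)/6=221/174
t_q=13/4 → seg 1, τ=1/4; S=-2+263/174·τ+165/116·τ²+-325/348·τ³=-11491/7424

  seg 0: a=2 b=-959/348 c=0 d=55/348
  seg 1: a=-2 b=263/174 c=165/116 d=-325/348
  seg 2: a=0 b=541/348 c=-40/29 d=287/348
  seg 3: a=1 b=221/174 c=127/116 d=-127/348
S(13/4) = -11491/7424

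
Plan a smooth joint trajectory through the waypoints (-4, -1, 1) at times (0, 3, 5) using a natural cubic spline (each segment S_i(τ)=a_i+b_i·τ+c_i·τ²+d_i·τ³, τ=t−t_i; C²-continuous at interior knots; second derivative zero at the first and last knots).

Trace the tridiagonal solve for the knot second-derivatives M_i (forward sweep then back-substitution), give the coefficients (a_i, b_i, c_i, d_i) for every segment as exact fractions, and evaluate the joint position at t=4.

  seg 0: a=-4 b=1 c=0 d=0
  seg 1: a=-1 b=1 c=0 d=0
S(4) = 0

Δ: Δ0=1, Δ1=1
row 1: diag=10, rhs=0; c'=1/5, d'=0
back: M1=0
M: M0=0, M1=0, M2=0
seg 0: a=-4, c=M0/2=0, d=(M1−M0)/(6·3)=0, b=Δ0−h0·(2M0+M1)/6=1
seg 1: a=-1, c=M1/2=0, d=(M2−M1)/(6·2)=0, b=Δ1−h1·(2M1+M2)/6=1
t_q=4 → seg 1, τ=1; S=-1+1·τ+0·τ²+0·τ³=0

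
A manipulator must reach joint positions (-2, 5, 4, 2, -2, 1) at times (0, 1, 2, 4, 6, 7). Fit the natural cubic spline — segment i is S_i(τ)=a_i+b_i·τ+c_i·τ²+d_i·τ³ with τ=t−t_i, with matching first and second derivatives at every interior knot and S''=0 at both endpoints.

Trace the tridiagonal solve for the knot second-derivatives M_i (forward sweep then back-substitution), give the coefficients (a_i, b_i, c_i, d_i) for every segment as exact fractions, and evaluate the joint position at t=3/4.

  seg 0: a=-2 b=2091/229 c=0 d=-488/229
  seg 1: a=5 b=627/229 c=-1464/229 d=608/229
  seg 2: a=4 b=-477/229 c=360/229 d=-118/229
  seg 3: a=2 b=-453/229 c=-348/229 d=691/916
  seg 4: a=-2 b=228/229 c=1377/458 d=-459/458
S(3/4) = 7235/1832

Δ: Δ0=7, Δ1=-1, Δ2=-1, Δ3=-2, Δ4=3
row 1: diag=4, rhs=-48; c'=1/4, d'=-12
row 2: denom=6−1·1/4=23/4; d'=(0−1·-12)/(23/4)=48/23
row 3: denom=8−2·8/23=168/23; d'=(-6−2·48/23)/(168/23)=-39/28
row 4: denom=6−2·23/84=229/42; d'=(30−2·-39/28)/(229/42)=1377/229
back: M4=1377/229
back: M3=-39/28−23/84·1377/229=-696/229
back: M2=48/23−8/23·-696/229=720/229
back: M1=-12−1/4·720/229=-2928/229
M: M0=0, M1=-2928/229, M2=720/229, M3=-696/229, M4=1377/229, M5=0
seg 0: a=-2, c=M0/2=0, d=(M1−M0)/(6·1)=-488/229, b=Δ0−h0·(2M0+M1)/6=2091/229
seg 1: a=5, c=M1/2=-1464/229, d=(M2−M1)/(6·1)=608/229, b=Δ1−h1·(2M1+M2)/6=627/229
seg 2: a=4, c=M2/2=360/229, d=(M3−M2)/(6·2)=-118/229, b=Δ2−h2·(2M2+M3)/6=-477/229
seg 3: a=2, c=M3/2=-348/229, d=(M4−M3)/(6·2)=691/916, b=Δ3−h3·(2M3+M4)/6=-453/229
seg 4: a=-2, c=M4/2=1377/458, d=(M5−M4)/(6·1)=-459/458, b=Δ4−h4·(2M4+M5)/6=228/229
t_q=3/4 → seg 0, τ=3/4; S=-2+2091/229·τ+0·τ²+-488/229·τ³=7235/1832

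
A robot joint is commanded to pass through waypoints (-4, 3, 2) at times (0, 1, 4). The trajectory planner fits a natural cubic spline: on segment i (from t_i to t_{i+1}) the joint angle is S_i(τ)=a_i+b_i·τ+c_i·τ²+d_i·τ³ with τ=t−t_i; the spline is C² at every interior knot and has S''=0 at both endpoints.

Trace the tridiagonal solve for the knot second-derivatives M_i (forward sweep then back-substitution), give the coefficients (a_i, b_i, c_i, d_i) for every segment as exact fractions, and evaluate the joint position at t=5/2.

Δ: Δ0=7, Δ1=-1/3
row 1: diag=8, rhs=-44; c'=3/8, d'=-11/2
back: M1=-11/2
M: M0=0, M1=-11/2, M2=0
seg 0: a=-4, c=M0/2=0, d=(M1−M0)/(6·1)=-11/12, b=Δ0−h0·(2M0+M1)/6=95/12
seg 1: a=3, c=M1/2=-11/4, d=(M2−M1)/(6·3)=11/36, b=Δ1−h1·(2M1+M2)/6=31/6
t_q=5/2 → seg 1, τ=3/2; S=3+31/6·τ+-11/4·τ²+11/36·τ³=179/32

  seg 0: a=-4 b=95/12 c=0 d=-11/12
  seg 1: a=3 b=31/6 c=-11/4 d=11/36
S(5/2) = 179/32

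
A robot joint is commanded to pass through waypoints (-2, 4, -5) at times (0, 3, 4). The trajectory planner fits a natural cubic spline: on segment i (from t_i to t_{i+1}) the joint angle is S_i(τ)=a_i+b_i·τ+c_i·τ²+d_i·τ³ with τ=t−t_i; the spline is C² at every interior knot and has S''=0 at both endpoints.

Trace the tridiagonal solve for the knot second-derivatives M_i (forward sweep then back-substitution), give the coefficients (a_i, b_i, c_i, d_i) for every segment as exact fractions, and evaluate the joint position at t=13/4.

Δ: Δ0=2, Δ1=-9
row 1: diag=8, rhs=-66; c'=1/8, d'=-33/4
back: M1=-33/4
M: M0=0, M1=-33/4, M2=0
seg 0: a=-2, c=M0/2=0, d=(M1−M0)/(6·3)=-11/24, b=Δ0−h0·(2M0+M1)/6=49/8
seg 1: a=4, c=M1/2=-33/8, d=(M2−M1)/(6·1)=11/8, b=Δ1−h1·(2M1+M2)/6=-25/4
t_q=13/4 → seg 1, τ=1/4; S=4+-25/4·τ+-33/8·τ²+11/8·τ³=1127/512

  seg 0: a=-2 b=49/8 c=0 d=-11/24
  seg 1: a=4 b=-25/4 c=-33/8 d=11/8
S(13/4) = 1127/512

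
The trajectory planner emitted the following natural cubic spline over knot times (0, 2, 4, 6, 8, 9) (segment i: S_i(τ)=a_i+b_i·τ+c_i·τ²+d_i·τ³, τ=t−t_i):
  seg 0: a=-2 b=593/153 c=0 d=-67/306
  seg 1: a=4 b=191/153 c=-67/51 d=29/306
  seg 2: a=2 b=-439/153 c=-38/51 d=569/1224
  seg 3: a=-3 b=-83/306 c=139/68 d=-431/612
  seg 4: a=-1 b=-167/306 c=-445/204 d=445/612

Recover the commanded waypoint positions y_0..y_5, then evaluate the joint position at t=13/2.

y_0 = S_0(0) = a_0 = -2
y_1 = S_1(0) = a_1 = 4
y_2 = S_2(0) = a_2 = 2
y_3 = S_3(0) = a_3 = -3
y_4 = S_4(0) = a_4 = -1
y_5 = S_4(1) = -3
t_q=13/2 is in segment 3 (τ=1/2); S_3(τ)=-4427/1632

y_0=-2 y_1=4 y_2=2 y_3=-3 y_4=-1 y_5=-3
S(13/2) = -4427/1632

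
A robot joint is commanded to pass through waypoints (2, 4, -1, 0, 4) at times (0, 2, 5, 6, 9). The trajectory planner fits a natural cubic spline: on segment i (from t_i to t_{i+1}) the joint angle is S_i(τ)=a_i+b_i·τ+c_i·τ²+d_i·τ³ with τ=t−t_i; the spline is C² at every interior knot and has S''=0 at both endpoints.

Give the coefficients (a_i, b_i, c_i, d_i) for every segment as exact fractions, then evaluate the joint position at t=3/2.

  seg 0: a=2 b=170/93 c=0 d=-77/372
  seg 1: a=4 b=-61/93 c=-77/62 d=505/1674
  seg 2: a=-1 b=7/186 c=137/93 d=-95/186
  seg 3: a=0 b=45/31 c=-11/186 d=11/1674
S(3/2) = 4011/992

Δ: Δ0=1, Δ1=-5/3, Δ2=1, Δ3=4/3
row 1: diag=10, rhs=-16; c'=3/10, d'=-8/5
row 2: denom=8−3·3/10=71/10; d'=(16−3·-8/5)/(71/10)=208/71
row 3: denom=8−1·10/71=558/71; d'=(2−1·208/71)/(558/71)=-11/93
back: M3=-11/93
back: M2=208/71−10/71·-11/93=274/93
back: M1=-8/5−3/10·274/93=-77/31
M: M0=0, M1=-77/31, M2=274/93, M3=-11/93, M4=0
seg 0: a=2, c=M0/2=0, d=(M1−M0)/(6·2)=-77/372, b=Δ0−h0·(2M0+M1)/6=170/93
seg 1: a=4, c=M1/2=-77/62, d=(M2−M1)/(6·3)=505/1674, b=Δ1−h1·(2M1+M2)/6=-61/93
seg 2: a=-1, c=M2/2=137/93, d=(M3−M2)/(6·1)=-95/186, b=Δ2−h2·(2M2+M3)/6=7/186
seg 3: a=0, c=M3/2=-11/186, d=(M4−M3)/(6·3)=11/1674, b=Δ3−h3·(2M3+M4)/6=45/31
t_q=3/2 → seg 0, τ=3/2; S=2+170/93·τ+0·τ²+-77/372·τ³=4011/992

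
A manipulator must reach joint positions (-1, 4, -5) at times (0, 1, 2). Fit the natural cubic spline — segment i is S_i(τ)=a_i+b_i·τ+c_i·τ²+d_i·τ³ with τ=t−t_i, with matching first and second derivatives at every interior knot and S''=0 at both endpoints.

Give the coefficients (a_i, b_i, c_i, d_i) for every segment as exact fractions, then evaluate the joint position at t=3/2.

Δ: Δ0=5, Δ1=-9
row 1: diag=4, rhs=-84; c'=1/4, d'=-21
back: M1=-21
M: M0=0, M1=-21, M2=0
seg 0: a=-1, c=M0/2=0, d=(M1−M0)/(6·1)=-7/2, b=Δ0−h0·(2M0+M1)/6=17/2
seg 1: a=4, c=M1/2=-21/2, d=(M2−M1)/(6·1)=7/2, b=Δ1−h1·(2M1+M2)/6=-2
t_q=3/2 → seg 1, τ=1/2; S=4+-2·τ+-21/2·τ²+7/2·τ³=13/16

  seg 0: a=-1 b=17/2 c=0 d=-7/2
  seg 1: a=4 b=-2 c=-21/2 d=7/2
S(3/2) = 13/16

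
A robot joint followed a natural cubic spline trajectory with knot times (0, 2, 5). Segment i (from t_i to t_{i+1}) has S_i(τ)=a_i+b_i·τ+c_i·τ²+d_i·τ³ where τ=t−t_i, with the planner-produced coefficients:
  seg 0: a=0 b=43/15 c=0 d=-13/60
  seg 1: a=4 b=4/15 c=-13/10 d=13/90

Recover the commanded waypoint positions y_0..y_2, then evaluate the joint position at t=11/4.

y_0 = S_0(0) = a_0 = 0
y_1 = S_1(0) = a_1 = 4
y_2 = S_1(3) = -3
t_q=11/4 is in segment 1 (τ=3/4); S_1(τ)=2259/640

y_0=0 y_1=4 y_2=-3
S(11/4) = 2259/640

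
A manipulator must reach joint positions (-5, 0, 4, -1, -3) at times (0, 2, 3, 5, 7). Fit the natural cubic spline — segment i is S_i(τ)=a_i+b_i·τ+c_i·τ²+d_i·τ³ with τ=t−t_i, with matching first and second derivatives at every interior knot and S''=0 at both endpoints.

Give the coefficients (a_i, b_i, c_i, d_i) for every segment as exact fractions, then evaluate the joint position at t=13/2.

Δ: Δ0=5/2, Δ1=4, Δ2=-5/2, Δ3=-1
row 1: diag=6, rhs=9; c'=1/6, d'=3/2
row 2: denom=6−1·1/6=35/6; d'=(-39−1·3/2)/(35/6)=-243/35
row 3: denom=8−2·12/35=256/35; d'=(9−2·-243/35)/(256/35)=801/256
back: M3=801/256
back: M2=-243/35−12/35·801/256=-513/64
back: M1=3/2−1/6·-513/64=363/128
M: M0=0, M1=363/128, M2=-513/64, M3=801/256, M4=0
seg 0: a=-5, c=M0/2=0, d=(M1−M0)/(6·2)=121/512, b=Δ0−h0·(2M0+M1)/6=199/128
seg 1: a=0, c=M1/2=363/256, d=(M2−M1)/(6·1)=-463/256, b=Δ1−h1·(2M1+M2)/6=281/64
seg 2: a=4, c=M2/2=-513/128, d=(M3−M2)/(6·2)=951/1024, b=Δ2−h2·(2M2+M3)/6=461/256
seg 3: a=-1, c=M3/2=801/512, d=(M4−M3)/(6·2)=-267/1024, b=Δ3−h3·(2M3+M4)/6=-395/128
t_q=13/2 → seg 3, τ=3/2; S=-1+-395/128·τ+801/512·τ²+-267/1024·τ³=-24485/8192

  seg 0: a=-5 b=199/128 c=0 d=121/512
  seg 1: a=0 b=281/64 c=363/256 d=-463/256
  seg 2: a=4 b=461/256 c=-513/128 d=951/1024
  seg 3: a=-1 b=-395/128 c=801/512 d=-267/1024
S(13/2) = -24485/8192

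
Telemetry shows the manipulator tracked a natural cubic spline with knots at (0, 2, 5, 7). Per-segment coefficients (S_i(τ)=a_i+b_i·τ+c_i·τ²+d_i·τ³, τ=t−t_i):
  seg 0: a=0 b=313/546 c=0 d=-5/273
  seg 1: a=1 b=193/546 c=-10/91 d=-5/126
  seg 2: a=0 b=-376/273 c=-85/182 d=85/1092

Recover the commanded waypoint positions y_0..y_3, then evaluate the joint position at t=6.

y_0=0 y_1=1 y_2=0 y_3=-4
S(6) = -643/364

y_0 = S_0(0) = a_0 = 0
y_1 = S_1(0) = a_1 = 1
y_2 = S_2(0) = a_2 = 0
y_3 = S_2(2) = -4
t_q=6 is in segment 2 (τ=1); S_2(τ)=-643/364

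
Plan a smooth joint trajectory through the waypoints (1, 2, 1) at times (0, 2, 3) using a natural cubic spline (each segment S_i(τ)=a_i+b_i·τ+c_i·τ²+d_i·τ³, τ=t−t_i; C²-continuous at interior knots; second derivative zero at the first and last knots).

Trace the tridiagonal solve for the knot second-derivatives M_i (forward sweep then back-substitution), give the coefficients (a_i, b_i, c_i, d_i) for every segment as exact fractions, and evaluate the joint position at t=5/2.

  seg 0: a=1 b=1 c=0 d=-1/8
  seg 1: a=2 b=-1/2 c=-3/4 d=1/4
S(5/2) = 51/32

Δ: Δ0=1/2, Δ1=-1
row 1: diag=6, rhs=-9; c'=1/6, d'=-3/2
back: M1=-3/2
M: M0=0, M1=-3/2, M2=0
seg 0: a=1, c=M0/2=0, d=(M1−M0)/(6·2)=-1/8, b=Δ0−h0·(2M0+M1)/6=1
seg 1: a=2, c=M1/2=-3/4, d=(M2−M1)/(6·1)=1/4, b=Δ1−h1·(2M1+M2)/6=-1/2
t_q=5/2 → seg 1, τ=1/2; S=2+-1/2·τ+-3/4·τ²+1/4·τ³=51/32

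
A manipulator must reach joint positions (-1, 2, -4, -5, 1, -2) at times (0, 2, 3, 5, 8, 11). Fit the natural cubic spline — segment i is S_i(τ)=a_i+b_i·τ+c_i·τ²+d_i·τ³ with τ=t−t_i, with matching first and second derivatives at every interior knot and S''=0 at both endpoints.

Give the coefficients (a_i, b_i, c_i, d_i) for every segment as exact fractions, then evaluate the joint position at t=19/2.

  seg 0: a=-1 b=10487/2398 c=0 d=-3445/4796
  seg 1: a=2 b=-10183/2398 c=-10335/2398 d=3065/1199
  seg 2: a=-4 b=-1133/218 c=8055/2398 d=-2423/4796
  seg 3: a=-5 b=5219/2398 c=393/1199 d=-309/2398
  seg 4: a=1 b=796/1199 c=-1995/2398 d=665/7194
S(19/2) = 8363/19184

Δ: Δ0=3/2, Δ1=-6, Δ2=-1/2, Δ3=2, Δ4=-1
row 1: diag=6, rhs=-45; c'=1/6, d'=-15/2
row 2: denom=6−1·1/6=35/6; d'=(33−1·-15/2)/(35/6)=243/35
row 3: denom=10−2·12/35=326/35; d'=(15−2·243/35)/(326/35)=39/326
row 4: denom=12−3·105/326=3597/326; d'=(-18−3·39/326)/(3597/326)=-1995/1199
back: M4=-1995/1199
back: M3=39/326−105/326·-1995/1199=786/1199
back: M2=243/35−12/35·786/1199=8055/1199
back: M1=-15/2−1/6·8055/1199=-10335/1199
M: M0=0, M1=-10335/1199, M2=8055/1199, M3=786/1199, M4=-1995/1199, M5=0
seg 0: a=-1, c=M0/2=0, d=(M1−M0)/(6·2)=-3445/4796, b=Δ0−h0·(2M0+M1)/6=10487/2398
seg 1: a=2, c=M1/2=-10335/2398, d=(M2−M1)/(6·1)=3065/1199, b=Δ1−h1·(2M1+M2)/6=-10183/2398
seg 2: a=-4, c=M2/2=8055/2398, d=(M3−M2)/(6·2)=-2423/4796, b=Δ2−h2·(2M2+M3)/6=-1133/218
seg 3: a=-5, c=M3/2=393/1199, d=(M4−M3)/(6·3)=-309/2398, b=Δ3−h3·(2M3+M4)/6=5219/2398
seg 4: a=1, c=M4/2=-1995/2398, d=(M5−M4)/(6·3)=665/7194, b=Δ4−h4·(2M4+M5)/6=796/1199
t_q=19/2 → seg 4, τ=3/2; S=1+796/1199·τ+-1995/2398·τ²+665/7194·τ³=8363/19184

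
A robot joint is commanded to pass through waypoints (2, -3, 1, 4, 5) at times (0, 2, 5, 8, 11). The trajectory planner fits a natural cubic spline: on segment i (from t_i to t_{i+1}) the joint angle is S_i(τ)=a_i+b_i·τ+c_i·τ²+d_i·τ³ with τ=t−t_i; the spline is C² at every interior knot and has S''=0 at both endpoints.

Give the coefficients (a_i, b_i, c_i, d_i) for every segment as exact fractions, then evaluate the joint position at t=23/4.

Δ: Δ0=-5/2, Δ1=4/3, Δ2=1, Δ3=1/3
row 1: diag=10, rhs=23; c'=3/10, d'=23/10
row 2: denom=12−3·3/10=111/10; d'=(-2−3·23/10)/(111/10)=-89/111
row 3: denom=12−3·10/37=414/37; d'=(-4−3·-89/111)/(414/37)=-59/414
back: M3=-59/414
back: M2=-89/111−10/37·-59/414=-158/207
back: M1=23/10−3/10·-158/207=349/138
M: M0=0, M1=349/138, M2=-158/207, M3=-59/414, M4=0
seg 0: a=2, c=M0/2=0, d=(M1−M0)/(6·2)=349/1656, b=Δ0−h0·(2M0+M1)/6=-692/207
seg 1: a=-3, c=M1/2=349/276, d=(M2−M1)/(6·3)=-1363/7452, b=Δ1−h1·(2M1+M2)/6=-337/414
seg 2: a=1, c=M2/2=-79/207, d=(M3−M2)/(6·3)=257/7452, b=Δ2−h2·(2M2+M3)/6=1519/828
seg 3: a=4, c=M3/2=-59/828, d=(M4−M3)/(6·3)=59/7452, b=Δ3−h3·(2M3+M4)/6=197/414
t_q=23/4 → seg 2, τ=3/4; S=1+1519/828·τ+-79/207·τ²+257/7452·τ³=557/256

  seg 0: a=2 b=-692/207 c=0 d=349/1656
  seg 1: a=-3 b=-337/414 c=349/276 d=-1363/7452
  seg 2: a=1 b=1519/828 c=-79/207 d=257/7452
  seg 3: a=4 b=197/414 c=-59/828 d=59/7452
S(23/4) = 557/256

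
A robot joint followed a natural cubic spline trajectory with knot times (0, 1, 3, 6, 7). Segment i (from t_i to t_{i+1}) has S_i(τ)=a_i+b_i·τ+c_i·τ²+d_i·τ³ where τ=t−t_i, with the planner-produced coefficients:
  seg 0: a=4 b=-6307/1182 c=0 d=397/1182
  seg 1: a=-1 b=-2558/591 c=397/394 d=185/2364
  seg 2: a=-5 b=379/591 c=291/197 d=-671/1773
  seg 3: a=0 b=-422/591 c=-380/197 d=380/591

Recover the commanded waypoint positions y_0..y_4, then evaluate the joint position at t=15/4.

y_0=4 y_1=-1 y_2=-5 y_3=0 y_4=-2
S(15/4) = -48513/12608

y_0 = S_0(0) = a_0 = 4
y_1 = S_1(0) = a_1 = -1
y_2 = S_2(0) = a_2 = -5
y_3 = S_3(0) = a_3 = 0
y_4 = S_3(1) = -2
t_q=15/4 is in segment 2 (τ=3/4); S_2(τ)=-48513/12608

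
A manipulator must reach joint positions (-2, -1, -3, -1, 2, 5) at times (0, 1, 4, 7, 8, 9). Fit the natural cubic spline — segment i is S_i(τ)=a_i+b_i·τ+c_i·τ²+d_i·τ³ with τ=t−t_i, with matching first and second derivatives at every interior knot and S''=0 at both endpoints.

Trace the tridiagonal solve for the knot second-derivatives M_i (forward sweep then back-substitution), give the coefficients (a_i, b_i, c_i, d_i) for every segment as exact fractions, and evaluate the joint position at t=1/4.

Δ: Δ0=1, Δ1=-2/3, Δ2=2/3, Δ3=3, Δ4=3
row 1: diag=8, rhs=-10; c'=3/8, d'=-5/4
row 2: denom=12−3·3/8=87/8; d'=(8−3·-5/4)/(87/8)=94/87
row 3: denom=8−3·8/29=208/29; d'=(14−3·94/87)/(208/29)=3/2
row 4: denom=4−1·29/208=803/208; d'=(0−1·3/2)/(803/208)=-312/803
back: M4=-312/803
back: M3=3/2−29/208·-312/803=1248/803
back: M2=94/87−8/29·1248/803=1570/2409
back: M1=-5/4−3/8·1570/2409=-1200/803
M: M0=0, M1=-1200/803, M2=1570/2409, M3=1248/803, M4=-312/803, M5=0
seg 0: a=-2, c=M0/2=0, d=(M1−M0)/(6·1)=-200/803, b=Δ0−h0·(2M0+M1)/6=1003/803
seg 1: a=-1, c=M1/2=-600/803, d=(M2−M1)/(6·3)=235/1971, b=Δ1−h1·(2M1+M2)/6=403/803
seg 2: a=-3, c=M2/2=785/2409, d=(M3−M2)/(6·3)=1087/21681, b=Δ2−h2·(2M2+M3)/6=-612/803
seg 3: a=-1, c=M3/2=624/803, d=(M4−M3)/(6·1)=-260/803, b=Δ3−h3·(2M3+M4)/6=2045/803
seg 4: a=2, c=M4/2=-156/803, d=(M5−M4)/(6·1)=52/803, b=Δ4−h4·(2M4+M5)/6=2513/803
t_q=1/4 → seg 0, τ=1/4; S=-2+1003/803·τ+0·τ²+-200/803·τ³=-10867/6424

  seg 0: a=-2 b=1003/803 c=0 d=-200/803
  seg 1: a=-1 b=403/803 c=-600/803 d=235/1971
  seg 2: a=-3 b=-612/803 c=785/2409 d=1087/21681
  seg 3: a=-1 b=2045/803 c=624/803 d=-260/803
  seg 4: a=2 b=2513/803 c=-156/803 d=52/803
S(1/4) = -10867/6424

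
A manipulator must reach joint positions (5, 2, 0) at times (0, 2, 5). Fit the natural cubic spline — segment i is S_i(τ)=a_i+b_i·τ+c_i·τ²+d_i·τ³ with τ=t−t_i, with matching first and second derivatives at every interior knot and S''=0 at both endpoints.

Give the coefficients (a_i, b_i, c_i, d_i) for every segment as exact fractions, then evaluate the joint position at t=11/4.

  seg 0: a=5 b=-5/3 c=0 d=1/24
  seg 1: a=2 b=-7/6 c=1/4 d=-1/36
S(11/4) = 321/256

Δ: Δ0=-3/2, Δ1=-2/3
row 1: diag=10, rhs=5; c'=3/10, d'=1/2
back: M1=1/2
M: M0=0, M1=1/2, M2=0
seg 0: a=5, c=M0/2=0, d=(M1−M0)/(6·2)=1/24, b=Δ0−h0·(2M0+M1)/6=-5/3
seg 1: a=2, c=M1/2=1/4, d=(M2−M1)/(6·3)=-1/36, b=Δ1−h1·(2M1+M2)/6=-7/6
t_q=11/4 → seg 1, τ=3/4; S=2+-7/6·τ+1/4·τ²+-1/36·τ³=321/256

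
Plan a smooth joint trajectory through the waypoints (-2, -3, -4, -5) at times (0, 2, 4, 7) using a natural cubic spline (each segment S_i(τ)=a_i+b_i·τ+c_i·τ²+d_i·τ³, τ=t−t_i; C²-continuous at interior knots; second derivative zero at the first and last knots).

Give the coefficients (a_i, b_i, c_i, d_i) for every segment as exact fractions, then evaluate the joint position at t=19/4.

Δ: Δ0=-1/2, Δ1=-1/2, Δ2=-1/3
row 1: diag=8, rhs=0; c'=1/4, d'=0
row 2: denom=10−2·1/4=19/2; d'=(1−2·0)/(19/2)=2/19
back: M2=2/19
back: M1=0−1/4·2/19=-1/38
M: M0=0, M1=-1/38, M2=2/19, M3=0
seg 0: a=-2, c=M0/2=0, d=(M1−M0)/(6·2)=-1/456, b=Δ0−h0·(2M0+M1)/6=-28/57
seg 1: a=-3, c=M1/2=-1/76, d=(M2−M1)/(6·2)=5/456, b=Δ1−h1·(2M1+M2)/6=-59/114
seg 2: a=-4, c=M2/2=1/19, d=(M3−M2)/(6·3)=-1/171, b=Δ2−h2·(2M2+M3)/6=-25/57
t_q=19/4 → seg 2, τ=3/4; S=-4+-25/57·τ+1/19·τ²+-1/171·τ³=-5231/1216

  seg 0: a=-2 b=-28/57 c=0 d=-1/456
  seg 1: a=-3 b=-59/114 c=-1/76 d=5/456
  seg 2: a=-4 b=-25/57 c=1/19 d=-1/171
S(19/4) = -5231/1216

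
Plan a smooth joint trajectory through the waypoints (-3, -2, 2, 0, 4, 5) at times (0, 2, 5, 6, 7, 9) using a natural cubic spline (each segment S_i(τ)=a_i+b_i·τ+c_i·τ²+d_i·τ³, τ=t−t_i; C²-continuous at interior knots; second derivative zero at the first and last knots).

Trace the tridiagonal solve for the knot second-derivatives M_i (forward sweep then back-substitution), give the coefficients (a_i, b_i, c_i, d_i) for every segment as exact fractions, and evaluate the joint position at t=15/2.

Δ: Δ0=1/2, Δ1=4/3, Δ2=-2, Δ3=4, Δ4=1/2
row 1: diag=10, rhs=5; c'=3/10, d'=1/2
row 2: denom=8−3·3/10=71/10; d'=(-20−3·1/2)/(71/10)=-215/71
row 3: denom=4−1·10/71=274/71; d'=(36−1·-215/71)/(274/71)=2771/274
row 4: denom=6−1·71/274=1573/274; d'=(-21−1·2771/274)/(1573/274)=-775/143
back: M4=-775/143
back: M3=2771/274−71/274·-775/143=1647/143
back: M2=-215/71−10/71·1647/143=-665/143
back: M1=1/2−3/10·-665/143=271/143
M: M0=0, M1=271/143, M2=-665/143, M3=1647/143, M4=-775/143, M5=0
seg 0: a=-3, c=M0/2=0, d=(M1−M0)/(6·2)=271/1716, b=Δ0−h0·(2M0+M1)/6=-113/858
seg 1: a=-2, c=M1/2=271/286, d=(M2−M1)/(6·3)=-4/11, b=Δ1−h1·(2M1+M2)/6=1513/858
seg 2: a=2, c=M2/2=-665/286, d=(M3−M2)/(6·1)=1156/429, b=Δ2−h2·(2M2+M3)/6=-2033/858
seg 3: a=0, c=M3/2=1647/286, d=(M4−M3)/(6·1)=-1211/429, b=Δ3−h3·(2M3+M4)/6=83/78
seg 4: a=4, c=M4/2=-775/286, d=(M5−M4)/(6·2)=775/1716, b=Δ4−h4·(2M4+M5)/6=3529/858
t_q=15/2 → seg 4, τ=1/2; S=4+3529/858·τ+-775/286·τ²+775/1716·τ³=24873/4576

  seg 0: a=-3 b=-113/858 c=0 d=271/1716
  seg 1: a=-2 b=1513/858 c=271/286 d=-4/11
  seg 2: a=2 b=-2033/858 c=-665/286 d=1156/429
  seg 3: a=0 b=83/78 c=1647/286 d=-1211/429
  seg 4: a=4 b=3529/858 c=-775/286 d=775/1716
S(15/2) = 24873/4576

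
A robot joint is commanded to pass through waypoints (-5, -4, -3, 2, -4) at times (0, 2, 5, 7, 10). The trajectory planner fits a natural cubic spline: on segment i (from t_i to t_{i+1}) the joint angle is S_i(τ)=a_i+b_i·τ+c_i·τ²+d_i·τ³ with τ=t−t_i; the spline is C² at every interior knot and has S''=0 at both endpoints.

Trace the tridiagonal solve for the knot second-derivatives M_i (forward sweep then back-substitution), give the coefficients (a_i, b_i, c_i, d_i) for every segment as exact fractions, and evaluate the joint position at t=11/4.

Δ: Δ0=1/2, Δ1=1/3, Δ2=5/2, Δ3=-2
row 1: diag=10, rhs=-1; c'=3/10, d'=-1/10
row 2: denom=10−3·3/10=91/10; d'=(13−3·-1/10)/(91/10)=19/13
row 3: denom=10−2·20/91=870/91; d'=(-27−2·19/13)/(870/91)=-2723/870
back: M3=-2723/870
back: M2=19/13−20/91·-2723/870=187/87
back: M1=-1/10−3/10·187/87=-108/145
M: M0=0, M1=-108/145, M2=187/87, M3=-2723/870, M4=0
seg 0: a=-5, c=M0/2=0, d=(M1−M0)/(6·2)=-9/145, b=Δ0−h0·(2M0+M1)/6=217/290
seg 1: a=-4, c=M1/2=-54/145, d=(M2−M1)/(6·3)=1259/7830, b=Δ1−h1·(2M1+M2)/6=1/290
seg 2: a=-3, c=M2/2=187/174, d=(M3−M2)/(6·2)=-1531/3480, b=Δ2−h2·(2M2+M3)/6=306/145
seg 3: a=2, c=M3/2=-2723/1740, d=(M4−M3)/(6·3)=2723/15660, b=Δ3−h3·(2M3+M4)/6=983/870
t_q=11/4 → seg 1, τ=3/4; S=-4+1/290·τ+-54/145·τ²+1259/7830·τ³=-2649/640

  seg 0: a=-5 b=217/290 c=0 d=-9/145
  seg 1: a=-4 b=1/290 c=-54/145 d=1259/7830
  seg 2: a=-3 b=306/145 c=187/174 d=-1531/3480
  seg 3: a=2 b=983/870 c=-2723/1740 d=2723/15660
S(11/4) = -2649/640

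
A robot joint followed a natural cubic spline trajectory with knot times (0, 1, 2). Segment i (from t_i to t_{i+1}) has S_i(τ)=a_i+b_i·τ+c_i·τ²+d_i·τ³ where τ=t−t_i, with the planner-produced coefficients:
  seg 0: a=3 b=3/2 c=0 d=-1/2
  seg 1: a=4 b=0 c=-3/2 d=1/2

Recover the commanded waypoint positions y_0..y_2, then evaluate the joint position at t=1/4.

y_0 = S_0(0) = a_0 = 3
y_1 = S_1(0) = a_1 = 4
y_2 = S_1(1) = 3
t_q=1/4 is in segment 0 (τ=1/4); S_0(τ)=431/128

y_0=3 y_1=4 y_2=3
S(1/4) = 431/128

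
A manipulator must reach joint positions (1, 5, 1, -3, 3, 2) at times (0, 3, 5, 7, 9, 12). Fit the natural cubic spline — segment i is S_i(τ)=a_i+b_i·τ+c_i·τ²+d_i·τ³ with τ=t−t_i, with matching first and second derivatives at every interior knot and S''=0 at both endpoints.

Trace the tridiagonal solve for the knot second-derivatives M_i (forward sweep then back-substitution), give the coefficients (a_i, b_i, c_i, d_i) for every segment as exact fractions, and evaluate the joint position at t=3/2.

Δ: Δ0=4/3, Δ1=-2, Δ2=-2, Δ3=3, Δ4=-1/3
row 1: diag=10, rhs=-20; c'=1/5, d'=-2
row 2: denom=8−2·1/5=38/5; d'=(0−2·-2)/(38/5)=10/19
row 3: denom=8−2·5/19=142/19; d'=(30−2·10/19)/(142/19)=275/71
row 4: denom=10−2·19/71=672/71; d'=(-20−2·275/71)/(672/71)=-985/336
back: M4=-985/336
back: M3=275/71−19/71·-985/336=1565/336
back: M2=10/19−5/19·1565/336=-235/336
back: M1=-2−1/5·-235/336=-625/336
M: M0=0, M1=-625/336, M2=-235/336, M3=1565/336, M4=-985/336, M5=0
seg 0: a=1, c=M0/2=0, d=(M1−M0)/(6·3)=-625/6048, b=Δ0−h0·(2M0+M1)/6=507/224
seg 1: a=5, c=M1/2=-625/672, d=(M2−M1)/(6·2)=65/672, b=Δ1−h1·(2M1+M2)/6=-59/112
seg 2: a=1, c=M2/2=-235/672, d=(M3−M2)/(6·2)=25/56, b=Δ2−h2·(2M2+M3)/6=-1037/336
seg 3: a=-3, c=M3/2=1565/672, d=(M4−M3)/(6·2)=-425/672, b=Δ3−h3·(2M3+M4)/6=293/336
seg 4: a=3, c=M4/2=-985/672, d=(M5−M4)/(6·3)=985/6048, b=Δ4−h4·(2M4+M5)/6=291/112
t_q=3/2 → seg 0, τ=3/2; S=1+507/224·τ+0·τ²+-625/6048·τ³=7251/1792

  seg 0: a=1 b=507/224 c=0 d=-625/6048
  seg 1: a=5 b=-59/112 c=-625/672 d=65/672
  seg 2: a=1 b=-1037/336 c=-235/672 d=25/56
  seg 3: a=-3 b=293/336 c=1565/672 d=-425/672
  seg 4: a=3 b=291/112 c=-985/672 d=985/6048
S(3/2) = 7251/1792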